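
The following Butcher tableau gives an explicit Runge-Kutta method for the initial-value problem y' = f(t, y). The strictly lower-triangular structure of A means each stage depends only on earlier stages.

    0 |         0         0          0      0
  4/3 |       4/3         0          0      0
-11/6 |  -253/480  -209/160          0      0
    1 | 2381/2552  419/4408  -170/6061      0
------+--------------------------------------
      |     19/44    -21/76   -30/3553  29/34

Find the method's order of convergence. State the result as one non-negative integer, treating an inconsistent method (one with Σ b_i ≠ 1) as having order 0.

b = (19/44, -21/76, -30/3553, 29/34)
c = (0, 4/3, -11/6, 1)
Ac = (0, 0, -209/120, 31/174)
Σ b_i: 19/44·1 + (-21/76)·1 + (-30/3553)·1 + 29/34·1 = 1 ✓
b·c: (-21/76)·4/3 + (-30/3553)·(-11/6) + 29/34·1 = 1/2 ✓
b·c²: (-21/76)·16/9 + (-30/3553)·121/36 + 29/34·1 = 1/3 ✓
b·Ac: (-30/3553)·(-209/120) + 29/34·31/174 = 1/6 ✓
b·c³: (-21/76)·64/27 + (-30/3553)·(-1331/216) + 29/34·1 = 1/4 ✓
b·(c∘Ac): (-30/3553)·2299/720 + 29/34·31/174 = 1/8 ✓
b·Ac²: (-30/3553)·(-209/90) + 29/34·13/174 = 1/12 ✓
b·A²c: 29/34·17/348 = 1/24 ✓; 4 stages ⇒ order 4.

4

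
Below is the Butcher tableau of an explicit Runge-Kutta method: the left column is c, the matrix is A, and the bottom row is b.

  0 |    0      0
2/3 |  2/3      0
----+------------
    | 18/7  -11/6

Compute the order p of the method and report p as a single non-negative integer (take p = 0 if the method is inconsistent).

0

b = (18/7, -11/6)
c = (0, 2/3)
Σ b_i: 18/7·1 + (-11/6)·1 = 31/42 ≠ 1 ⇒ order 0.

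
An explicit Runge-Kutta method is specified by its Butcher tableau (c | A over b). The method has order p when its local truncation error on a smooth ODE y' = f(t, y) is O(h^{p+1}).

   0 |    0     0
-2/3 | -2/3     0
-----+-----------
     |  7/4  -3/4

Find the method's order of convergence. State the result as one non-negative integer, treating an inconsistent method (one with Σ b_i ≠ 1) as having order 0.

b = (7/4, -3/4)
c = (0, -2/3)
Σ b_i: 7/4·1 + (-3/4)·1 = 1 ✓
b·c: (-3/4)·(-2/3) = 1/2 ✓; 2 stages ⇒ order 2.

2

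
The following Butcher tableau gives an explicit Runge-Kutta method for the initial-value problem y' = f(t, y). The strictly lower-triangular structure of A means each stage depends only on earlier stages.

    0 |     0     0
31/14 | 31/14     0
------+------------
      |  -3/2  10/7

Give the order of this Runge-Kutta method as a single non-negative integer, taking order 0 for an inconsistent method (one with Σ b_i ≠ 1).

0

b = (-3/2, 10/7)
c = (0, 31/14)
Σ b_i: (-3/2)·1 + 10/7·1 = -1/14 ≠ 1 ⇒ order 0.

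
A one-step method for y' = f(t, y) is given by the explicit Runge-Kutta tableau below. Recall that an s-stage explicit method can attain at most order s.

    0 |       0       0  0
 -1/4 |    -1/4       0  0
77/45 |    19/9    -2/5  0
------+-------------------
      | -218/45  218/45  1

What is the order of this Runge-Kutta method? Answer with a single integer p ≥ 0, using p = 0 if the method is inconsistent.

b = (-218/45, 218/45, 1)
c = (0, -1/4, 77/45)
Ac = (0, 0, 1/10)
Σ b_i: (-218/45)·1 + 218/45·1 + 1·1 = 1 ✓
b·c: 218/45·(-1/4) + 1·77/45 = 1/2 ✓
b·c²: 218/45·1/16 + 1·5929/2025 = 52337/16200 ≠ 1/3 ⇒ order 2.
b·Ac: 1·1/10 = 1/10 ≠ 1/6

2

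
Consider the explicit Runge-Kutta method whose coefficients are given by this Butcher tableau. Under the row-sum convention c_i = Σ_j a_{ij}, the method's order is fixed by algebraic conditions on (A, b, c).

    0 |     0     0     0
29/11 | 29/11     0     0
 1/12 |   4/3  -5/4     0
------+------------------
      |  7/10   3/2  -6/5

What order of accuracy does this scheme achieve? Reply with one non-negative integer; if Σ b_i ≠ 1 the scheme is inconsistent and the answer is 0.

1

b = (7/10, 3/2, -6/5)
c = (0, 29/11, 1/12)
Ac = (0, 0, -145/44)
Σ b_i: 7/10·1 + 3/2·1 + (-6/5)·1 = 1 ✓
b·c: 3/2·29/11 + (-6/5)·1/12 = 212/55 ≠ 1/2 ⇒ order 1.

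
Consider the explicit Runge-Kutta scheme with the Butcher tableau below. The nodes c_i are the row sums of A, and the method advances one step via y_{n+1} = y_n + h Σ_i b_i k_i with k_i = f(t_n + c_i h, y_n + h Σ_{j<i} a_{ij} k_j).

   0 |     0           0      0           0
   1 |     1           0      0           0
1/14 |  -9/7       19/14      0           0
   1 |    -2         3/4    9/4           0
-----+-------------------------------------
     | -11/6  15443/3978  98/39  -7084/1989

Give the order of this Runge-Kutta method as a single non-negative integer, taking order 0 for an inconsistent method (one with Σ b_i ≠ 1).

3

b = (-11/6, 15443/3978, 98/39, -7084/1989)
c = (0, 1, 1/14, 1)
Ac = (0, 0, 19/14, 51/56)
Σ b_i: (-11/6)·1 + 15443/3978·1 + 98/39·1 + (-7084/1989)·1 = 1 ✓
b·c: 15443/3978·1 + 98/39·1/14 + (-7084/1989)·1 = 1/2 ✓
b·c²: 15443/3978·1 + 98/39·1/196 + (-7084/1989)·1 = 1/3 ✓
b·Ac: 98/39·19/14 + (-7084/1989)·51/56 = 1/6 ✓
b·c³: 15443/3978·1 + 98/39·1/2744 + (-7084/1989)·1 = 9/28 ≠ 1/4 ⇒ order 3.
b·(c∘Ac): 98/39·19/196 + (-7084/1989)·51/56 = -3 ≠ 1/8
b·Ac²: 98/39·19/14 + (-7084/1989)·597/784 = 997/1428 ≠ 1/12
b·A²c: (-7084/1989)·171/56 = -4807/442 ≠ 1/24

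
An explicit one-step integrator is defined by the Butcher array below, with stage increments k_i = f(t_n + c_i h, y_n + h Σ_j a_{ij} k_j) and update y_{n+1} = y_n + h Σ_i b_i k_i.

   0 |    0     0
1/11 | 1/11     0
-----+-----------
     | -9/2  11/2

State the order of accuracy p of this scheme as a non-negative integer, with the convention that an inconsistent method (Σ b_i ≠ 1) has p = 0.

2

b = (-9/2, 11/2)
c = (0, 1/11)
Σ b_i: (-9/2)·1 + 11/2·1 = 1 ✓
b·c: 11/2·1/11 = 1/2 ✓; 2 stages ⇒ order 2.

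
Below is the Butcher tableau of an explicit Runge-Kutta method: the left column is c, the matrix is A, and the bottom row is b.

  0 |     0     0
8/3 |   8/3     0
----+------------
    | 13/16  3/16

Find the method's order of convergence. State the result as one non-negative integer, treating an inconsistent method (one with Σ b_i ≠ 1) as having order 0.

2

b = (13/16, 3/16)
c = (0, 8/3)
Σ b_i: 13/16·1 + 3/16·1 = 1 ✓
b·c: 3/16·8/3 = 1/2 ✓; 2 stages ⇒ order 2.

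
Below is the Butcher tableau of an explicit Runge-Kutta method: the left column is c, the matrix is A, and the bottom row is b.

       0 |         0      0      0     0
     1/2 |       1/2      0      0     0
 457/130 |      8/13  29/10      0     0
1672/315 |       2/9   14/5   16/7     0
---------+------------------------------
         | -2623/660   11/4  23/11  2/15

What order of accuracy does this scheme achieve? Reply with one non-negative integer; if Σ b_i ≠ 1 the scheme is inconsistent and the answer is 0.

b = (-2623/660, 11/4, 23/11, 2/15)
c = (0, 1/2, 457/130, 1672/315)
Ac = (0, 0, 29/20, 4293/455)
Σ b_i: (-2623/660)·1 + 11/4·1 + 23/11·1 + 2/15·1 = 1 ✓
b·c: 11/4·1/2 + 23/11·457/130 + 2/15·1672/315 = 50989541/5405400 ≠ 1/2 ⇒ order 1.

1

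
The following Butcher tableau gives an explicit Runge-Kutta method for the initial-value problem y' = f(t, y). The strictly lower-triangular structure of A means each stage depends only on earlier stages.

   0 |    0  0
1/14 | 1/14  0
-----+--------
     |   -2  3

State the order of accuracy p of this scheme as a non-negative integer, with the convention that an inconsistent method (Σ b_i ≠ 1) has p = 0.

b = (-2, 3)
c = (0, 1/14)
Σ b_i: (-2)·1 + 3·1 = 1 ✓
b·c: 3·1/14 = 3/14 ≠ 1/2 ⇒ order 1.

1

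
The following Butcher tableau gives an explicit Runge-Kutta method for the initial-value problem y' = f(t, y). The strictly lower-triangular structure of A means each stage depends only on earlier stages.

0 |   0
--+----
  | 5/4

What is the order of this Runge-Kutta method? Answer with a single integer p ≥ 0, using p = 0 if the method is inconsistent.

0

b = (5/4)
c = (0)
Σ b_i: 5/4·1 = 5/4 ≠ 1 ⇒ order 0.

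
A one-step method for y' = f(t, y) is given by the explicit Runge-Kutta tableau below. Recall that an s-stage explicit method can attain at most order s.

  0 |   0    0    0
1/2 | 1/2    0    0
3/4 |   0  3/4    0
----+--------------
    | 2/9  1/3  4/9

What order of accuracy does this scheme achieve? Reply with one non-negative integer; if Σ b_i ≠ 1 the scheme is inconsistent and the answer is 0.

b = (2/9, 1/3, 4/9)
c = (0, 1/2, 3/4)
Ac = (0, 0, 3/8)
Σ b_i: 2/9·1 + 1/3·1 + 4/9·1 = 1 ✓
b·c: 1/3·1/2 + 4/9·3/4 = 1/2 ✓
b·c²: 1/3·1/4 + 4/9·9/16 = 1/3 ✓
b·Ac: 4/9·3/8 = 1/6 ✓; 3 stages ⇒ order 3.

3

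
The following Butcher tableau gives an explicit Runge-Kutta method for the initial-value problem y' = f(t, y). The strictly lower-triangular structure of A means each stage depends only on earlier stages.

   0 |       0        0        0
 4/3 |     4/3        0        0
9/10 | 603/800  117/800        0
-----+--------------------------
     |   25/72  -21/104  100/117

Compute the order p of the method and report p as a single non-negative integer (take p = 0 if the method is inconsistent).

3

b = (25/72, -21/104, 100/117)
c = (0, 4/3, 9/10)
Ac = (0, 0, 39/200)
Σ b_i: 25/72·1 + (-21/104)·1 + 100/117·1 = 1 ✓
b·c: (-21/104)·4/3 + 100/117·9/10 = 1/2 ✓
b·c²: (-21/104)·16/9 + 100/117·81/100 = 1/3 ✓
b·Ac: 100/117·39/200 = 1/6 ✓; 3 stages ⇒ order 3.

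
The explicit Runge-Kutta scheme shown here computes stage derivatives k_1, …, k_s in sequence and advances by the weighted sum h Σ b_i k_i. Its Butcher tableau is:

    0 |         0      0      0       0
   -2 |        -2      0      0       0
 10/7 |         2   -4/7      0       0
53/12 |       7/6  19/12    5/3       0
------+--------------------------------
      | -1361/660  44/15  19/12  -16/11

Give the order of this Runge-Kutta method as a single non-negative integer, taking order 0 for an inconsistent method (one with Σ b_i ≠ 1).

1

b = (-1361/660, 44/15, 19/12, -16/11)
c = (0, -2, 10/7, 53/12)
Ac = (0, 0, 8/7, -11/14)
Σ b_i: (-1361/660)·1 + 44/15·1 + 19/12·1 + (-16/11)·1 = 1 ✓
b·c: 44/15·(-2) + 19/12·10/7 + (-16/11)·53/12 = -23167/2310 ≠ 1/2 ⇒ order 1.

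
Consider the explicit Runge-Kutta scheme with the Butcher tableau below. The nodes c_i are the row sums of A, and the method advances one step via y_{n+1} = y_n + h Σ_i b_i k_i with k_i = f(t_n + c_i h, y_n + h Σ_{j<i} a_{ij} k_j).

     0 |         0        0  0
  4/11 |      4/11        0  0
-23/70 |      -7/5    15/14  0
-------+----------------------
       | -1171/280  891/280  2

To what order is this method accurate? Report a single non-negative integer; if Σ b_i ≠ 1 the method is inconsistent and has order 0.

b = (-1171/280, 891/280, 2)
c = (0, 4/11, -23/70)
Ac = (0, 0, 30/77)
Σ b_i: (-1171/280)·1 + 891/280·1 + 2·1 = 1 ✓
b·c: 891/280·4/11 + 2·(-23/70) = 1/2 ✓
b·c²: 891/280·16/121 + 2·529/4900 = 17159/26950 ≠ 1/3 ⇒ order 2.
b·Ac: 2·30/77 = 60/77 ≠ 1/6

2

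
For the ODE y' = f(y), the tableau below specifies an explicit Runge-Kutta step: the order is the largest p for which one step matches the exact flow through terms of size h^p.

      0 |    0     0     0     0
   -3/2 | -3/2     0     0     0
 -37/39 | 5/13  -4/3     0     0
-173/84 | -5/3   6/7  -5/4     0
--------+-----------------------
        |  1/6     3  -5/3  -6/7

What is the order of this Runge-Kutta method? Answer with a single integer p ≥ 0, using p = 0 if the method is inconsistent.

0

b = (1/6, 3, -5/3, -6/7)
c = (0, -3/2, -37/39, -173/84)
Ac = (0, 0, 2, -109/1092)
Σ b_i: 1/6·1 + 3·1 + (-5/3)·1 + (-6/7)·1 = 9/14 ≠ 1 ⇒ order 0.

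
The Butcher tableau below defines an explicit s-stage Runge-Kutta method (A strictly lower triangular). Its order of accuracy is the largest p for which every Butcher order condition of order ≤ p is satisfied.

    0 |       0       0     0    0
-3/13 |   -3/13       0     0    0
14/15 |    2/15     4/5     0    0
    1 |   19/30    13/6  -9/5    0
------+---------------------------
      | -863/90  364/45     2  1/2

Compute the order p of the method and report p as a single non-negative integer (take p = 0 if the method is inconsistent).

b = (-863/90, 364/45, 2, 1/2)
c = (0, -3/13, 14/15, 1)
Ac = (0, 0, -12/65, -109/50)
Σ b_i: (-863/90)·1 + 364/45·1 + 2·1 + 1/2·1 = 1 ✓
b·c: 364/45·(-3/13) + 2·14/15 + 1/2·1 = 1/2 ✓
b·c²: 364/45·9/169 + 2·196/225 + 1/2·1 = 15637/5850 ≠ 1/3 ⇒ order 2.
b·Ac: 2·(-12/65) + 1/2·(-109/50) = -1897/1300 ≠ 1/6

2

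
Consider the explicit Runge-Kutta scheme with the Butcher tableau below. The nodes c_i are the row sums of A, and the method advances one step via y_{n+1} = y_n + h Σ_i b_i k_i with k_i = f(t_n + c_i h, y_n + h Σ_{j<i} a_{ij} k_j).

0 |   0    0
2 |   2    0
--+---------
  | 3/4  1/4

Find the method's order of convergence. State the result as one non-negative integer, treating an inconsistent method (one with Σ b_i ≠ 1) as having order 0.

2

b = (3/4, 1/4)
c = (0, 2)
Σ b_i: 3/4·1 + 1/4·1 = 1 ✓
b·c: 1/4·2 = 1/2 ✓; 2 stages ⇒ order 2.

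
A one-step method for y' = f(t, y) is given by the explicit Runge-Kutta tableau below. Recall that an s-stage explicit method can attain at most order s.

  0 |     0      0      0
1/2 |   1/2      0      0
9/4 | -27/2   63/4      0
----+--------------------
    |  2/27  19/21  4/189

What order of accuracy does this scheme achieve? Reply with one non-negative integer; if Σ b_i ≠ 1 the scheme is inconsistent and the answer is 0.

b = (2/27, 19/21, 4/189)
c = (0, 1/2, 9/4)
Ac = (0, 0, 63/8)
Σ b_i: 2/27·1 + 19/21·1 + 4/189·1 = 1 ✓
b·c: 19/21·1/2 + 4/189·9/4 = 1/2 ✓
b·c²: 19/21·1/4 + 4/189·81/16 = 1/3 ✓
b·Ac: 4/189·63/8 = 1/6 ✓; 3 stages ⇒ order 3.

3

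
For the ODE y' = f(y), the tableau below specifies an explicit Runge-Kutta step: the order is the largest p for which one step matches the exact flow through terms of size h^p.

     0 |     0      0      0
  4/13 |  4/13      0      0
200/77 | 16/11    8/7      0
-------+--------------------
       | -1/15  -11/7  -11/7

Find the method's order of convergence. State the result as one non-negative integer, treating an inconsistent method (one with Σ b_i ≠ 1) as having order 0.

0

b = (-1/15, -11/7, -11/7)
c = (0, 4/13, 200/77)
Ac = (0, 0, 32/91)
Σ b_i: (-1/15)·1 + (-11/7)·1 + (-11/7)·1 = -337/105 ≠ 1 ⇒ order 0.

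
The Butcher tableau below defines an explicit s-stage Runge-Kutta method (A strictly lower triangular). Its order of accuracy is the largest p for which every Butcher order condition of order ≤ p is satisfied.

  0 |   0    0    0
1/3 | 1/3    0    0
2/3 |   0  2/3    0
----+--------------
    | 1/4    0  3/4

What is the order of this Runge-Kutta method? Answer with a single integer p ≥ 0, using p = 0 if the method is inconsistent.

b = (1/4, 0, 3/4)
c = (0, 1/3, 2/3)
Ac = (0, 0, 2/9)
Σ b_i: 1/4·1 + 3/4·1 = 1 ✓
b·c: 3/4·2/3 = 1/2 ✓
b·c²: 3/4·4/9 = 1/3 ✓
b·Ac: 3/4·2/9 = 1/6 ✓; 3 stages ⇒ order 3.

3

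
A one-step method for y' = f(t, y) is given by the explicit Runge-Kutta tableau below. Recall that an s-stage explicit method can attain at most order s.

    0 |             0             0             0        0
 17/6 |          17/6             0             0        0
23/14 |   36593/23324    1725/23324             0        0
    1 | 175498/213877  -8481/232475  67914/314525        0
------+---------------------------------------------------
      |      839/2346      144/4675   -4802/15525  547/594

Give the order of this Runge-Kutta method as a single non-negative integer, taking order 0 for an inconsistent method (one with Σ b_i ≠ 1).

4

b = (839/2346, 144/4675, -4802/15525, 547/594)
c = (0, 17/6, 23/14, 1)
Ac = (0, 0, 575/2744, 275/1094)
Σ b_i: 839/2346·1 + 144/4675·1 + (-4802/15525)·1 + 547/594·1 = 1 ✓
b·c: 144/4675·17/6 + (-4802/15525)·23/14 + 547/594·1 = 1/2 ✓
b·c²: 144/4675·289/36 + (-4802/15525)·529/196 + 547/594·1 = 1/3 ✓
b·Ac: (-4802/15525)·575/2744 + 547/594·275/1094 = 1/6 ✓
b·c³: 144/4675·4913/216 + (-4802/15525)·12167/2744 + 547/594·1 = 1/4 ✓
b·(c∘Ac): (-4802/15525)·13225/38416 + 547/594·275/1094 = 1/8 ✓
b·Ac²: (-4802/15525)·9775/16464 + 547/594·1903/6564 = 1/12 ✓
b·A²c: 547/594·99/2188 = 1/24 ✓; 4 stages ⇒ order 4.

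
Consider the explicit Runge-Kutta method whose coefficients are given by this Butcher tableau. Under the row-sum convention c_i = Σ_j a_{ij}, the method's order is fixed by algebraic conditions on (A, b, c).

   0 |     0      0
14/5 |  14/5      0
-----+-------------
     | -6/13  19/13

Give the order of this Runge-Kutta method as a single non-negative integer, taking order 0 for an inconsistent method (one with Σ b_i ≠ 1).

1

b = (-6/13, 19/13)
c = (0, 14/5)
Σ b_i: (-6/13)·1 + 19/13·1 = 1 ✓
b·c: 19/13·14/5 = 266/65 ≠ 1/2 ⇒ order 1.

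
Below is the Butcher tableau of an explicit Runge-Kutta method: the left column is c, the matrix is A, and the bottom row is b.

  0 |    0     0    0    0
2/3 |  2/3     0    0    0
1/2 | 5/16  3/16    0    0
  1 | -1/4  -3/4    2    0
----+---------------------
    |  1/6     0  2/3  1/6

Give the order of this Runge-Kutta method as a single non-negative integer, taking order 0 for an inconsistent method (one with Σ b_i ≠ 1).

b = (1/6, 0, 2/3, 1/6)
c = (0, 2/3, 1/2, 1)
Ac = (0, 0, 1/8, 1/2)
Σ b_i: 1/6·1 + 2/3·1 + 1/6·1 = 1 ✓
b·c: 2/3·1/2 + 1/6·1 = 1/2 ✓
b·c²: 2/3·1/4 + 1/6·1 = 1/3 ✓
b·Ac: 2/3·1/8 + 1/6·1/2 = 1/6 ✓
b·c³: 2/3·1/8 + 1/6·1 = 1/4 ✓
b·(c∘Ac): 2/3·1/16 + 1/6·1/2 = 1/8 ✓
b·Ac²: 2/3·1/12 + 1/6·1/6 = 1/12 ✓
b·A²c: 1/6·1/4 = 1/24 ✓; 4 stages ⇒ order 4.

4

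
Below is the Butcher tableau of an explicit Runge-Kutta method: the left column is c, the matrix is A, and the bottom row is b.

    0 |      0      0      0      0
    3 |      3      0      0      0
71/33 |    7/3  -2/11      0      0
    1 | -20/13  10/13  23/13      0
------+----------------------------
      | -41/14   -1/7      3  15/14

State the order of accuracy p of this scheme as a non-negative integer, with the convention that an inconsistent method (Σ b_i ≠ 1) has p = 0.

1

b = (-41/14, -1/7, 3, 15/14)
c = (0, 3, 71/33, 1)
Ac = (0, 0, -6/11, 2623/429)
Σ b_i: (-41/14)·1 + (-1/7)·1 + 3·1 + 15/14·1 = 1 ✓
b·c: (-1/7)·3 + 3·71/33 + 15/14·1 = 1093/154 ≠ 1/2 ⇒ order 1.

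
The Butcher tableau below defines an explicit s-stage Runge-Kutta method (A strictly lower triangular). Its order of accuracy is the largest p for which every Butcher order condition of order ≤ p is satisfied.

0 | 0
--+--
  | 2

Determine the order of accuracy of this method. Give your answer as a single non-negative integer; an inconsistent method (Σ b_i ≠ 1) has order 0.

0

b = (2)
c = (0)
Σ b_i: 2·1 = 2 ≠ 1 ⇒ order 0.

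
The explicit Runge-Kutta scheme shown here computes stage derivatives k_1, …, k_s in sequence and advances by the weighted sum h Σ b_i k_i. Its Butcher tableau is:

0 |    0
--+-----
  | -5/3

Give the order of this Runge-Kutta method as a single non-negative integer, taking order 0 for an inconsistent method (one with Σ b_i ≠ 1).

0

b = (-5/3)
c = (0)
Σ b_i: (-5/3)·1 = -5/3 ≠ 1 ⇒ order 0.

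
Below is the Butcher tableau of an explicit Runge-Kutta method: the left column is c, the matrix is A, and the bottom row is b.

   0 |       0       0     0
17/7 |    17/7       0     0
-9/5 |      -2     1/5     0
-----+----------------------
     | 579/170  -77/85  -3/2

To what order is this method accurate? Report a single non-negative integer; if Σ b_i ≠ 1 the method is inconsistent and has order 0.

2

b = (579/170, -77/85, -3/2)
c = (0, 17/7, -9/5)
Ac = (0, 0, 17/35)
Σ b_i: 579/170·1 + (-77/85)·1 + (-3/2)·1 = 1 ✓
b·c: (-77/85)·17/7 + (-3/2)·(-9/5) = 1/2 ✓
b·c²: (-77/85)·289/49 + (-3/2)·81/25 = -3571/350 ≠ 1/3 ⇒ order 2.
b·Ac: (-3/2)·17/35 = -51/70 ≠ 1/6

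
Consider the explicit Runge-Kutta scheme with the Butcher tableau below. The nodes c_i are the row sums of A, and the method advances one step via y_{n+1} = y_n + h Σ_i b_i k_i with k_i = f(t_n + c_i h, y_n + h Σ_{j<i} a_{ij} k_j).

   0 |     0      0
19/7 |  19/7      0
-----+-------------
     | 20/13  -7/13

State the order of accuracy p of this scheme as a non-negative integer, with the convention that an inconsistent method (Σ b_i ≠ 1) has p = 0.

b = (20/13, -7/13)
c = (0, 19/7)
Σ b_i: 20/13·1 + (-7/13)·1 = 1 ✓
b·c: (-7/13)·19/7 = -19/13 ≠ 1/2 ⇒ order 1.

1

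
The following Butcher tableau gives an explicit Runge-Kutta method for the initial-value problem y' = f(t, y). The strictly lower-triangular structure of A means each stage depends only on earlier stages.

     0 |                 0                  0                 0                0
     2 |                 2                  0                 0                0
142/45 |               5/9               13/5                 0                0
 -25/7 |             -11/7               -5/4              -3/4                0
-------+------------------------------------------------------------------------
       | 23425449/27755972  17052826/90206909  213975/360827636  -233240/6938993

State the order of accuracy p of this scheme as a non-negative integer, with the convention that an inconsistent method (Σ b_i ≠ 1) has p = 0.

b = (23425449/27755972, 17052826/90206909, 213975/360827636, -233240/6938993)
c = (0, 2, 142/45, -25/7)
Ac = (0, 0, 26/5, -73/15)
Σ b_i: 23425449/27755972·1 + 17052826/90206909·1 + 213975/360827636·1 + (-233240/6938993)·1 = 1 ✓
b·c: 17052826/90206909·2 + 213975/360827636·142/45 + (-233240/6938993)·(-25/7) = 1/2 ✓
b·c²: 17052826/90206909·4 + 213975/360827636·20164/2025 + (-233240/6938993)·625/49 = 1/3 ✓
b·Ac: 213975/360827636·26/5 + (-233240/6938993)·(-73/15) = 1/6 ✓
b·c³: 17052826/90206909·8 + 213975/360827636·2863288/91125 + (-233240/6938993)·(-15625/343) = 2868526358/936764055 ≠ 1/4 ⇒ order 3.
b·(c∘Ac): 213975/360827636·3692/225 + (-233240/6938993)·365/21 = -11959237/20816979 ≠ 1/8
b·Ac²: 213975/360827636·52/5 + (-233240/6938993)·(-8416/675) = 398366893/936764055 ≠ 1/12
b·A²c: (-233240/6938993)·(-39/10) = 909636/6938993 ≠ 1/24

3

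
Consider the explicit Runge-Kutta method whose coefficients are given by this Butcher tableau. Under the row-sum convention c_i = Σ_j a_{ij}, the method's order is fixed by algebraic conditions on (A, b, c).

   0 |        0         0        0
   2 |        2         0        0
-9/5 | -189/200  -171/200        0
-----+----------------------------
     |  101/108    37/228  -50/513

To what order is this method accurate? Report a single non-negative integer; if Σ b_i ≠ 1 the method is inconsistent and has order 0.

3

b = (101/108, 37/228, -50/513)
c = (0, 2, -9/5)
Ac = (0, 0, -171/100)
Σ b_i: 101/108·1 + 37/228·1 + (-50/513)·1 = 1 ✓
b·c: 37/228·2 + (-50/513)·(-9/5) = 1/2 ✓
b·c²: 37/228·4 + (-50/513)·81/25 = 1/3 ✓
b·Ac: (-50/513)·(-171/100) = 1/6 ✓; 3 stages ⇒ order 3.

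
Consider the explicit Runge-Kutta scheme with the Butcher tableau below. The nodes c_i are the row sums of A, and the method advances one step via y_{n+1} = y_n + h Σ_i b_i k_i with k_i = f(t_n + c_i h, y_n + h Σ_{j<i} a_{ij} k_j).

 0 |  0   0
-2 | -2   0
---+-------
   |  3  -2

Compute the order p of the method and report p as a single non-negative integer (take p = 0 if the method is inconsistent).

1

b = (3, -2)
c = (0, -2)
Σ b_i: 3·1 + (-2)·1 = 1 ✓
b·c: (-2)·(-2) = 4 ≠ 1/2 ⇒ order 1.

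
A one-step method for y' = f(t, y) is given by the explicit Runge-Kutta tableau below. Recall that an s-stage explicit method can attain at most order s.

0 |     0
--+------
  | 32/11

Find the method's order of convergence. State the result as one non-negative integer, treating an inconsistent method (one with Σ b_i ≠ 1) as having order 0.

0

b = (32/11)
c = (0)
Σ b_i: 32/11·1 = 32/11 ≠ 1 ⇒ order 0.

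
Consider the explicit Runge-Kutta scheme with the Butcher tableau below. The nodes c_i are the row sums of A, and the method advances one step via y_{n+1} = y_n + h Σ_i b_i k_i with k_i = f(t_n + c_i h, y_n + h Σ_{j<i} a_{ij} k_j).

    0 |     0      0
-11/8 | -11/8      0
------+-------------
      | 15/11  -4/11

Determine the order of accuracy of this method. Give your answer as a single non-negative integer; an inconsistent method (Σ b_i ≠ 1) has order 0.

2

b = (15/11, -4/11)
c = (0, -11/8)
Σ b_i: 15/11·1 + (-4/11)·1 = 1 ✓
b·c: (-4/11)·(-11/8) = 1/2 ✓; 2 stages ⇒ order 2.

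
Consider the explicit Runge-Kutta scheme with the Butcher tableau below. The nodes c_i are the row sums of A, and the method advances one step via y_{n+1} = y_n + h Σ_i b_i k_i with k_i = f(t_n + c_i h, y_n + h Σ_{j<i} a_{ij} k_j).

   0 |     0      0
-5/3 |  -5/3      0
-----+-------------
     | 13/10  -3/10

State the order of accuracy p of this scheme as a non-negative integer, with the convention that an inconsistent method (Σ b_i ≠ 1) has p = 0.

2

b = (13/10, -3/10)
c = (0, -5/3)
Σ b_i: 13/10·1 + (-3/10)·1 = 1 ✓
b·c: (-3/10)·(-5/3) = 1/2 ✓; 2 stages ⇒ order 2.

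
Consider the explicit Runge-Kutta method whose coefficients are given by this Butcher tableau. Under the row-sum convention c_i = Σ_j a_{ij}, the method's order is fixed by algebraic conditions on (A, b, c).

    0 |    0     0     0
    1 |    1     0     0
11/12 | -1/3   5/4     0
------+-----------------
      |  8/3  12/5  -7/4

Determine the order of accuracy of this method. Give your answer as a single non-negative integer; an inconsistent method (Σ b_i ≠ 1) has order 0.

b = (8/3, 12/5, -7/4)
c = (0, 1, 11/12)
Ac = (0, 0, 5/4)
Σ b_i: 8/3·1 + 12/5·1 + (-7/4)·1 = 199/60 ≠ 1 ⇒ order 0.

0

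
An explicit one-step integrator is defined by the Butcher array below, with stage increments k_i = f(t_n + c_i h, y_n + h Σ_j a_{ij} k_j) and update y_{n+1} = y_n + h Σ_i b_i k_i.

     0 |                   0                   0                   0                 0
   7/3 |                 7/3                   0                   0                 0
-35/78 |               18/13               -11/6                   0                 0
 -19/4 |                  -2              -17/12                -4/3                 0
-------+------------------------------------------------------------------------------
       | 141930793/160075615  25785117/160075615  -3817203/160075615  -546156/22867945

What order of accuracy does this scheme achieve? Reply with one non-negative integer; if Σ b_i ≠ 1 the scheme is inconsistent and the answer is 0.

b = (141930793/160075615, 25785117/160075615, -3817203/160075615, -546156/22867945)
c = (0, 7/3, -35/78, -19/4)
Ac = (0, 0, -77/18, -1267/468)
Σ b_i: 141930793/160075615·1 + 25785117/160075615·1 + (-3817203/160075615)·1 + (-546156/22867945)·1 = 1 ✓
b·c: 25785117/160075615·7/3 + (-3817203/160075615)·(-35/78) + (-546156/22867945)·(-19/4) = 1/2 ✓
b·c²: 25785117/160075615·49/9 + (-3817203/160075615)·1225/6084 + (-546156/22867945)·361/16 = 1/3 ✓
b·Ac: (-3817203/160075615)·(-77/18) + (-546156/22867945)·(-1267/468) = 1/6 ✓
b·c³: 25785117/160075615·343/27 + (-3817203/160075615)·(-42875/474552) + (-546156/22867945)·(-6859/64) = 39453164971/8561758608 ≠ 1/4 ⇒ order 3.
b·(c∘Ac): (-3817203/160075615)·2695/1404 + (-546156/22867945)·24073/1872 = -72630341/205811505 ≠ 1/8
b·Ac²: (-3817203/160075615)·(-539/54) + (-546156/22867945)·(-48559/6084) = 458740751/1070219826 ≠ 1/12
b·A²c: (-546156/22867945)·154/27 = -3115112/22867945 ≠ 1/24

3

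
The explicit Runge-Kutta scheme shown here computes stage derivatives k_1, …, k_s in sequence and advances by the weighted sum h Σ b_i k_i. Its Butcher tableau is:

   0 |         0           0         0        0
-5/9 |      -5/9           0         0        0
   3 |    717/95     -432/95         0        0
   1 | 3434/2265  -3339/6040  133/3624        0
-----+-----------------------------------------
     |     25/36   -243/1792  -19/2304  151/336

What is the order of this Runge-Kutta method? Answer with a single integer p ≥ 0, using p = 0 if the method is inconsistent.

4

b = (25/36, -243/1792, -19/2304, 151/336)
c = (0, -5/9, 3, 1)
Ac = (0, 0, 48/19, 63/151)
Σ b_i: 25/36·1 + (-243/1792)·1 + (-19/2304)·1 + 151/336·1 = 1 ✓
b·c: (-243/1792)·(-5/9) + (-19/2304)·3 + 151/336·1 = 1/2 ✓
b·c²: (-243/1792)·25/81 + (-19/2304)·9 + 151/336·1 = 1/3 ✓
b·Ac: (-19/2304)·48/19 + 151/336·63/151 = 1/6 ✓
b·c³: (-243/1792)·(-125/729) + (-19/2304)·27 + 151/336·1 = 1/4 ✓
b·(c∘Ac): (-19/2304)·144/19 + 151/336·63/151 = 1/8 ✓
b·Ac²: (-19/2304)·(-80/57) + 151/336·217/1359 = 1/12 ✓
b·A²c: 151/336·14/151 = 1/24 ✓; 4 stages ⇒ order 4.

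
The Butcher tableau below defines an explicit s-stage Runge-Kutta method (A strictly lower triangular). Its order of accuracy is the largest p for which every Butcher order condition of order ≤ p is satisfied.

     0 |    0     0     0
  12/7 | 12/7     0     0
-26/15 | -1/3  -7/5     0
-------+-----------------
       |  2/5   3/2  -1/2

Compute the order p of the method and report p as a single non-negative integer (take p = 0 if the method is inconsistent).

0

b = (2/5, 3/2, -1/2)
c = (0, 12/7, -26/15)
Ac = (0, 0, -12/5)
Σ b_i: 2/5·1 + 3/2·1 + (-1/2)·1 = 7/5 ≠ 1 ⇒ order 0.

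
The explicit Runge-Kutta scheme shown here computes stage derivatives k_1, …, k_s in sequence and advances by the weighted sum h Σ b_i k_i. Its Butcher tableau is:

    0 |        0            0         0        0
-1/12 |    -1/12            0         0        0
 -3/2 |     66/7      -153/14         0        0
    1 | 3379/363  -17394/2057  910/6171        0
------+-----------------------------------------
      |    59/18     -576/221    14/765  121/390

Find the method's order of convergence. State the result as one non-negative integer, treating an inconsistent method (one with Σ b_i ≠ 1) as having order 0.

4

b = (59/18, -576/221, 14/765, 121/390)
c = (0, -1/12, -3/2, 1)
Ac = (0, 0, 51/56, 117/242)
Σ b_i: 59/18·1 + (-576/221)·1 + 14/765·1 + 121/390·1 = 1 ✓
b·c: (-576/221)·(-1/12) + 14/765·(-3/2) + 121/390·1 = 1/2 ✓
b·c²: (-576/221)·1/144 + 14/765·9/4 + 121/390·1 = 1/3 ✓
b·Ac: 14/765·51/56 + 121/390·117/242 = 1/6 ✓
b·c³: (-576/221)·(-1/1728) + 14/765·(-27/8) + 121/390·1 = 1/4 ✓
b·(c∘Ac): 14/765·(-153/112) + 121/390·117/242 = 1/8 ✓
b·Ac²: 14/765·(-17/224) + 121/390·793/2904 = 1/12 ✓
b·A²c: 121/390·65/484 = 1/24 ✓; 4 stages ⇒ order 4.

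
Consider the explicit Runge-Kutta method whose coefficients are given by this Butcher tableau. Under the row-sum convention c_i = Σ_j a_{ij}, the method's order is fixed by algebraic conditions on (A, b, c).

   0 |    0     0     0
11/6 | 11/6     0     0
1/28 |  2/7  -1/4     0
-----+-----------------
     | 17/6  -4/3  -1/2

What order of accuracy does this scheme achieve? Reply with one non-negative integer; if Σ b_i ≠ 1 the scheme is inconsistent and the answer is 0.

b = (17/6, -4/3, -1/2)
c = (0, 11/6, 1/28)
Ac = (0, 0, -11/24)
Σ b_i: 17/6·1 + (-4/3)·1 + (-1/2)·1 = 1 ✓
b·c: (-4/3)·11/6 + (-1/2)·1/28 = -1241/504 ≠ 1/2 ⇒ order 1.

1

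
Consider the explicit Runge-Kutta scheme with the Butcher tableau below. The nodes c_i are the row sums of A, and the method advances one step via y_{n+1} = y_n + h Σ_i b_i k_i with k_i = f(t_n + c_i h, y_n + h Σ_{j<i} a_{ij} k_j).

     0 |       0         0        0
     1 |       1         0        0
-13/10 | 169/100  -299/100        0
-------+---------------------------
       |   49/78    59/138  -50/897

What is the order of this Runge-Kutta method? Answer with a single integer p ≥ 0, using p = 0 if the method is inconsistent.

3

b = (49/78, 59/138, -50/897)
c = (0, 1, -13/10)
Ac = (0, 0, -299/100)
Σ b_i: 49/78·1 + 59/138·1 + (-50/897)·1 = 1 ✓
b·c: 59/138·1 + (-50/897)·(-13/10) = 1/2 ✓
b·c²: 59/138·1 + (-50/897)·169/100 = 1/3 ✓
b·Ac: (-50/897)·(-299/100) = 1/6 ✓; 3 stages ⇒ order 3.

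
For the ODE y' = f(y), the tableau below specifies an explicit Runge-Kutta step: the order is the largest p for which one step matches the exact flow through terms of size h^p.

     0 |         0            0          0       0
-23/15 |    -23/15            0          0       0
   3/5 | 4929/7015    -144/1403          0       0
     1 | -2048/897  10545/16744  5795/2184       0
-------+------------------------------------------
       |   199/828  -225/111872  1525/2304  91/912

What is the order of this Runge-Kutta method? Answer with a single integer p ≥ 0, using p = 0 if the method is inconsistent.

4

b = (199/828, -225/111872, 1525/2304, 91/912)
c = (0, -23/15, 3/5, 1)
Ac = (0, 0, 48/305, 57/91)
Σ b_i: 199/828·1 + (-225/111872)·1 + 1525/2304·1 + 91/912·1 = 1 ✓
b·c: (-225/111872)·(-23/15) + 1525/2304·3/5 + 91/912·1 = 1/2 ✓
b·c²: (-225/111872)·529/225 + 1525/2304·9/25 + 91/912·1 = 1/3 ✓
b·Ac: 1525/2304·48/305 + 91/912·57/91 = 1/6 ✓
b·c³: (-225/111872)·(-12167/3375) + 1525/2304·27/125 + 91/912·1 = 1/4 ✓
b·(c∘Ac): 1525/2304·144/1525 + 91/912·57/91 = 1/8 ✓
b·Ac²: 1525/2304·(-368/1525) + 91/912·95/39 = 1/12 ✓
b·A²c: 91/912·38/91 = 1/24 ✓; 4 stages ⇒ order 4.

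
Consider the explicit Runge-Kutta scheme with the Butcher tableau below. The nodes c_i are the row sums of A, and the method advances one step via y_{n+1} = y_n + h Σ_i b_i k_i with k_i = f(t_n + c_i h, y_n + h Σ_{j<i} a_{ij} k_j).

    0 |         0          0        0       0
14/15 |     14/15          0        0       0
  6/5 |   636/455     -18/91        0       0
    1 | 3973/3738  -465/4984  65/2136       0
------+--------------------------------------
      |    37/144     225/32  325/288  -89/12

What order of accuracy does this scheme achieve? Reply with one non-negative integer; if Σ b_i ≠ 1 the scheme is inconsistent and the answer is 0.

b = (37/144, 225/32, 325/288, -89/12)
c = (0, 14/15, 6/5, 1)
Ac = (0, 0, -12/65, -9/178)
Σ b_i: 37/144·1 + 225/32·1 + 325/288·1 + (-89/12)·1 = 1 ✓
b·c: 225/32·14/15 + 325/288·6/5 + (-89/12)·1 = 1/2 ✓
b·c²: 225/32·196/225 + 325/288·36/25 + (-89/12)·1 = 1/3 ✓
b·Ac: 325/288·(-12/65) + (-89/12)·(-9/178) = 1/6 ✓
b·c³: 225/32·2744/3375 + 325/288·216/125 + (-89/12)·1 = 1/4 ✓
b·(c∘Ac): 325/288·(-72/325) + (-89/12)·(-9/178) = 1/8 ✓
b·Ac²: 325/288·(-56/325) + (-89/12)·(-10/267) = 1/12 ✓
b·A²c: (-89/12)·(-1/178) = 1/24 ✓; 4 stages ⇒ order 4.

4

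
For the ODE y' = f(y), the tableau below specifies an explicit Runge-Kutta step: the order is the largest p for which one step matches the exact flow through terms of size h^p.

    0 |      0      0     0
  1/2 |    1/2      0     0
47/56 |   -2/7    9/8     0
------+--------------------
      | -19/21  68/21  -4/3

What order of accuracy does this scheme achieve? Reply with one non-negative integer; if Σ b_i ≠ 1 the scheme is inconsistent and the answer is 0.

b = (-19/21, 68/21, -4/3)
c = (0, 1/2, 47/56)
Ac = (0, 0, 9/16)
Σ b_i: (-19/21)·1 + 68/21·1 + (-4/3)·1 = 1 ✓
b·c: 68/21·1/2 + (-4/3)·47/56 = 1/2 ✓
b·c²: 68/21·1/4 + (-4/3)·2209/3136 = -305/2352 ≠ 1/3 ⇒ order 2.
b·Ac: (-4/3)·9/16 = -3/4 ≠ 1/6

2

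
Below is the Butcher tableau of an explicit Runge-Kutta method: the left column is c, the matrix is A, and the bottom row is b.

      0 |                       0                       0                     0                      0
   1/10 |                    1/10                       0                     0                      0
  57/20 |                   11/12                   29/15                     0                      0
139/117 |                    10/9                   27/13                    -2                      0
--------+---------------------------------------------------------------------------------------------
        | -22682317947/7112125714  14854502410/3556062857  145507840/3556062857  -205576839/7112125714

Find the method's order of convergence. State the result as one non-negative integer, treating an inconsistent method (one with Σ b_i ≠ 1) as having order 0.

b = (-22682317947/7112125714, 14854502410/3556062857, 145507840/3556062857, -205576839/7112125714)
c = (0, 1/10, 57/20, 139/117)
Ac = (0, 0, 29/150, -357/65)
Σ b_i: (-22682317947/7112125714)·1 + 14854502410/3556062857·1 + 145507840/3556062857·1 + (-205576839/7112125714)·1 = 1 ✓
b·c: 14854502410/3556062857·1/10 + 145507840/3556062857·57/20 + (-205576839/7112125714)·139/117 = 1/2 ✓
b·c²: 14854502410/3556062857·1/100 + 145507840/3556062857·3249/400 + (-205576839/7112125714)·19321/13689 = 1/3 ✓
b·Ac: 145507840/3556062857·29/150 + (-205576839/7112125714)·(-357/65) = 1/6 ✓
b·c³: 14854502410/3556062857·1/1000 + 145507840/3556062857·185193/8000 + (-205576839/7112125714)·2685619/1601613 = 1186334131519/1313871645060 ≠ 1/4 ⇒ order 3.
b·(c∘Ac): 145507840/3556062857·551/1000 + (-205576839/7112125714)·(-16541/2535) = 37543716277/177803142850 ≠ 1/8
b·Ac²: 145507840/3556062857·29/1500 + (-205576839/7112125714)·(-42183/2600) = 21100751873/44918688720 ≠ 1/12
b·A²c: (-205576839/7112125714)·(-29/75) = 1987242777/177803142850 ≠ 1/24

3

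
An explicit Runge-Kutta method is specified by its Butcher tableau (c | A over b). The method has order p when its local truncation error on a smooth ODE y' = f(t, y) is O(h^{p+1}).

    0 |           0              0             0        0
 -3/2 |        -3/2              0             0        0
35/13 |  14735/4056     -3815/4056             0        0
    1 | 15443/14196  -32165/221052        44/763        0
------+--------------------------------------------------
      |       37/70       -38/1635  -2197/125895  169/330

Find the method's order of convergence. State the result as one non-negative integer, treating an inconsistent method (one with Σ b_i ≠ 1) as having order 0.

4

b = (37/70, -38/1635, -2197/125895, 169/330)
c = (0, -3/2, 35/13, 1)
Ac = (0, 0, 3815/2704, 505/1352)
Σ b_i: 37/70·1 + (-38/1635)·1 + (-2197/125895)·1 + 169/330·1 = 1 ✓
b·c: (-38/1635)·(-3/2) + (-2197/125895)·35/13 + 169/330·1 = 1/2 ✓
b·c²: (-38/1635)·9/4 + (-2197/125895)·1225/169 + 169/330·1 = 1/3 ✓
b·Ac: (-2197/125895)·3815/2704 + 169/330·505/1352 = 1/6 ✓
b·c³: (-38/1635)·(-27/8) + (-2197/125895)·42875/2197 + 169/330·1 = 1/4 ✓
b·(c∘Ac): (-2197/125895)·133525/35152 + 169/330·505/1352 = 1/8 ✓
b·Ac²: (-2197/125895)·(-11445/5408) + 169/330·245/2704 = 1/12 ✓
b·A²c: 169/330·55/676 = 1/24 ✓; 4 stages ⇒ order 4.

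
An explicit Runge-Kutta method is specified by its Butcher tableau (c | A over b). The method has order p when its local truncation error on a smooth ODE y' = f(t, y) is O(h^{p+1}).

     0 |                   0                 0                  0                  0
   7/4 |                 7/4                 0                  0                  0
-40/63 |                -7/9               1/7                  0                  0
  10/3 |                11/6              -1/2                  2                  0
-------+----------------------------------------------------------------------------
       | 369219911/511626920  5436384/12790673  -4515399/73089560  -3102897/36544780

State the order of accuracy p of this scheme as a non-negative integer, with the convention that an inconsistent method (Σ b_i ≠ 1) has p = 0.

3

b = (369219911/511626920, 5436384/12790673, -4515399/73089560, -3102897/36544780)
c = (0, 7/4, -40/63, 10/3)
Ac = (0, 0, 1/4, -1081/504)
Σ b_i: 369219911/511626920·1 + 5436384/12790673·1 + (-4515399/73089560)·1 + (-3102897/36544780)·1 = 1 ✓
b·c: 5436384/12790673·7/4 + (-4515399/73089560)·(-40/63) + (-3102897/36544780)·10/3 = 1/2 ✓
b·c²: 5436384/12790673·49/16 + (-4515399/73089560)·1600/3969 + (-3102897/36544780)·100/9 = 1/3 ✓
b·Ac: (-4515399/73089560)·1/4 + (-3102897/36544780)·(-1081/504) = 1/6 ✓
b·c³: 5436384/12790673·343/64 + (-4515399/73089560)·(-64000/250047) + (-3102897/36544780)·1000/27 = -587782793/690696342 ≠ 1/4 ⇒ order 3.
b·(c∘Ac): (-4515399/73089560)·(-10/63) + (-3102897/36544780)·(-5405/756) = 162305545/263122416 ≠ 1/8
b·Ac²: (-4515399/73089560)·7/16 + (-3102897/36544780)·(-92081/127008) = 95396743/2762785368 ≠ 1/12
b·A²c: (-3102897/36544780)·1/2 = -3102897/73089560 ≠ 1/24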